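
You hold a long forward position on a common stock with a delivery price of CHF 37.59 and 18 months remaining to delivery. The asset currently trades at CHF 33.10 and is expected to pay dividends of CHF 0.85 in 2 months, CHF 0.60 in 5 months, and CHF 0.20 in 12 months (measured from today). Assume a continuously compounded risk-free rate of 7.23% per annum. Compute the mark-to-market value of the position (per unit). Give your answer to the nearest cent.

-CHF 2.23

PV(remaining dividends) I = 0.85·e^(−0.0723·2/12) + 0.60·e^(−0.0723·5/12) + 0.20·e^(−0.0723·12/12) = 1.6081
Current forward F = (S − I)·e^(rT) = (33.10 − 1.6081)·e^(0.0723·18/12) = 31.4919 × 1.114549 = 35.0993
Value (long) = (F − K)·e^(−rT) = (35.0993 − 37.59) × 0.897224 = -2.2347
Value = -CHF 2.23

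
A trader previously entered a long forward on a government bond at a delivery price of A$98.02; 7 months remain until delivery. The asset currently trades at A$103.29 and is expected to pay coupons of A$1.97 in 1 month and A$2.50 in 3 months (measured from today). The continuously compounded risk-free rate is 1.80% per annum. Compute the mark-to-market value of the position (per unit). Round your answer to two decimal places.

A$1.84

PV(remaining coupons) I = 1.97·e^(−0.0180·1/12) + 2.50·e^(−0.0180·3/12) = 4.4558
Current forward F = (S − I)·e^(rT) = (103.29 − 4.4558)·e^(0.0180·7/12) = 98.8342 × 1.010555 = 99.8774
Value (long) = (F − K)·e^(−rT) = (99.8774 − 98.02) × 0.989555 = 1.8380
Value = A$1.84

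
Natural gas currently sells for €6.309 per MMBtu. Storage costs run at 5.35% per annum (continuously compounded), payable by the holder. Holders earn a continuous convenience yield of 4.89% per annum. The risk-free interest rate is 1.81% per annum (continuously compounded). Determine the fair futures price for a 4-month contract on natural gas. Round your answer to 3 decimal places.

€6.357 per MMBtu

Net carry = r + u − y = 0.0181 + 0.0535 − 0.0489 = 0.0227
F = S·e^((r+u−y)T) = 6.309 · e^(0.0227 × 4/12) = 6.309 · e^0.007567
= 6.309 × 1.007596 = €6.357 per MMBtu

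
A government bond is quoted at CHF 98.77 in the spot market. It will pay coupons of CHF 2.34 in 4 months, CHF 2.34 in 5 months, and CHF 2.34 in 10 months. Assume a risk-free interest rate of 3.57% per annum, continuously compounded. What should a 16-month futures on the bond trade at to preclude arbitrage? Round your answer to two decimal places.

PV(coupons) I = 2.34·e^(−0.0357·4/12) + 2.34·e^(−0.0357·5/12) + 2.34·e^(−0.0357·10/12)
I = 2.3123 + 2.3055 + 2.2714 = 6.8892
F = (S − I)·e^(rT) = (98.77 − 6.8892) · e^(0.0357·16/12)
= 91.8808 · e^0.047600 = 91.8808 × 1.048751 = CHF 96.36

CHF 96.36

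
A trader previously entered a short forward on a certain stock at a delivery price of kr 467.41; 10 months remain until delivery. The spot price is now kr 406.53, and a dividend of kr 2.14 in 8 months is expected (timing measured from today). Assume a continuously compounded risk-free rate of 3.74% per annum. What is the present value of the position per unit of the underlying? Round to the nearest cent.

PV(remaining dividends) I = 2.14·e^(−0.0374·8/12) = 2.0873
Current forward F = (S − I)·e^(rT) = (406.53 − 2.0873)·e^(0.0374·10/12) = 404.4427 × 1.031657 = 417.2461
Value (long) = (F − K)·e^(−rT) = (417.2461 − 467.41) × 0.969314 = -48.6246
Short position value = −(long value) = kr 48.62

kr 48.62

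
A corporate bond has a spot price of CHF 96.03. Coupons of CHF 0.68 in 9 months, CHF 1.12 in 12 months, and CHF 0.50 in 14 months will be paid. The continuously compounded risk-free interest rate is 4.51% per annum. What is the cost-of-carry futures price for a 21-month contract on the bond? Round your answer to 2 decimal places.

PV(coupons) I = 0.68·e^(−0.0451·9/12) + 1.12·e^(−0.0451·12/12) + 0.50·e^(−0.0451·14/12)
I = 0.6574 + 1.0706 + 0.4744 = 2.2024
F = (S − I)·e^(rT) = (96.03 − 2.2024) · e^(0.0451·21/12)
= 93.8276 · e^0.078925 = 93.8276 × 1.082123 = CHF 101.53

CHF 101.53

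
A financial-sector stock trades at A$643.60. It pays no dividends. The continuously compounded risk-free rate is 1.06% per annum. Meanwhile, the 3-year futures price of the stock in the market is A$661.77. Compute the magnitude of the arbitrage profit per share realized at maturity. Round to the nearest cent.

Fair futures: F* = S·e^(carry·T), with carry = r = 0.0106
F* = 643.60 · e^(0.0106 × 3) = 643.60 · e^0.031800 = 643.60 × 1.032311 = A$664.3954
Market A$661.77 < fair A$664.3954: forward underpriced → reverse cash-and-carry (short spot, go long the forward).
At maturity, profit = |F_mkt − F*| = |661.77 − 664.3954| = A$2.63 per share

A$2.63 per share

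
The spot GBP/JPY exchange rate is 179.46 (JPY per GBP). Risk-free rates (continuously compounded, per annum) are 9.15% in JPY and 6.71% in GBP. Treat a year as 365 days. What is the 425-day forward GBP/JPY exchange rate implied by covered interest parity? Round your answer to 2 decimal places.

184.63

F = S·e^((r_JPY − r_GBP)T) = 179.46 · e^((0.0915 − 0.0671) × 425/365)
= 179.46 · e^0.028411 = 179.46 × 1.028818
F = 184.63 JPY per GBP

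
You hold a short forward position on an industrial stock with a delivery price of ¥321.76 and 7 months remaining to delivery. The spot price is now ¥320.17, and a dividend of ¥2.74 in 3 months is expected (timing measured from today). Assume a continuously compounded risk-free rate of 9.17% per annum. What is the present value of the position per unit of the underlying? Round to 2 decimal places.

PV(remaining dividends) I = 2.74·e^(−0.0917·3/12) = 2.6779
Current forward F = (S − I)·e^(rT) = (320.17 − 2.6779)·e^(0.0917·7/12) = 317.4921 × 1.054948 = 334.9377
Value (long) = (F − K)·e^(−rT) = (334.9377 − 321.76) × 0.947914 = 12.4913
Short position value = −(long value) = -¥12.49

-¥12.49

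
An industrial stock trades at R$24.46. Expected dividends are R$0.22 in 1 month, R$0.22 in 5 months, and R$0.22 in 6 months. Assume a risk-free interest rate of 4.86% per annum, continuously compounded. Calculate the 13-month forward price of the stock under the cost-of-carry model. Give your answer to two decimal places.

R$25.10

PV(dividends) I = 0.22·e^(−0.0486·1/12) + 0.22·e^(−0.0486·5/12) + 0.22·e^(−0.0486·6/12)
I = 0.2191 + 0.2156 + 0.2147 = 0.6494
F = (S − I)·e^(rT) = (24.46 − 0.6494) · e^(0.0486·13/12)
= 23.8106 · e^0.052650 = 23.8106 × 1.054061 = R$25.10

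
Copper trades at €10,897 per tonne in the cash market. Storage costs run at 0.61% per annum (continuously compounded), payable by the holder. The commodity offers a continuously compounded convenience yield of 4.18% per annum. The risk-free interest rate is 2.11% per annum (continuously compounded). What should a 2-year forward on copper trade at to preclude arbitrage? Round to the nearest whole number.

Net carry = r + u − y = 0.0211 + 0.0061 − 0.0418 = -0.0146
F = S·e^((r+u−y)T) = 10897 · e^(-0.0146 × 2) = 10897 · e^-0.029200
= 10897 × 0.971222 = €10,583 per tonne

€10,583 per tonne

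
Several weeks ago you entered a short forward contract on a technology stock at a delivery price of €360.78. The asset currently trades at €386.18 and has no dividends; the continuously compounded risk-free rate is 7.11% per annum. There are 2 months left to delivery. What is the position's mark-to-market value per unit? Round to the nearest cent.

Current fair forward for the remaining 2 months: F = S·e^(r·T), r = 0.0711
F = 386.18 · e^(0.0711 × 2/12) = 386.18 × 1.011920 = 390.7833
Value of long forward = (F − K)·e^(−rT) = (390.7833 − 360.78) · e^(−0.0711·2/12)
= 30.0033 × 0.988220 = 29.65
Short position value = −(long value) = -€29.65

-€29.65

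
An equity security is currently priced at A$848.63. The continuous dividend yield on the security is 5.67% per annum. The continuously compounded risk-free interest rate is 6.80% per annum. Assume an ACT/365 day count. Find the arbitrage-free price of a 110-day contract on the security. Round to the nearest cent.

F = S·e^((r − q)T) = 848.63 · e^((0.0680 − 0.0567) × 110/365)
= 848.63 · e^0.003405 = 848.63 × 1.003411
F = A$851.52

A$851.52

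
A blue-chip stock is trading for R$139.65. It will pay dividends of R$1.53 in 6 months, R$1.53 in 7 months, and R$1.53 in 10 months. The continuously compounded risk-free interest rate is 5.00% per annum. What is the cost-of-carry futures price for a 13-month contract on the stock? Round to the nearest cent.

PV(dividends) I = 1.53·e^(−0.0500·6/12) + 1.53·e^(−0.0500·7/12) + 1.53·e^(−0.0500·10/12)
I = 1.4922 + 1.4860 + 1.4676 = 4.4458
F = (S − I)·e^(rT) = (139.65 − 4.4458) · e^(0.0500·13/12)
= 135.2042 · e^0.054167 = 135.2042 × 1.055661 = R$142.73

R$142.73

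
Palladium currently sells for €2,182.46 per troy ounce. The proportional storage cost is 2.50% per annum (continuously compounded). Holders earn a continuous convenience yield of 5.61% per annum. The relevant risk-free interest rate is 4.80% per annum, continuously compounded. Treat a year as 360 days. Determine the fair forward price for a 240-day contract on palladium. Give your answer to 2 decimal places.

€2,207.19 per troy ounce

Net carry = r + u − y = 0.0480 + 0.0250 − 0.0561 = 0.0169
F = S·e^((r+u−y)T) = 2182.46 · e^(0.0169 × 240/360) = 2182.46 · e^0.01126667
= 2182.46 × 1.01133038 = €2,207.19 per troy ounce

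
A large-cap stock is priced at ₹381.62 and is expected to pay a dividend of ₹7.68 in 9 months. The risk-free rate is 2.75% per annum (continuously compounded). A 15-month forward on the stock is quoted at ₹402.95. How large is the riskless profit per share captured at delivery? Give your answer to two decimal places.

PV(dividends) I = 7.68·e^(−0.0275·9/12) = 7.5232
Fair forward F* = (S − I)·e^(rT) = (381.62 − 7.5232)·e^0.034375 = 374.0968 × 1.034973 = 387.1801
Market ₹402.95 > fair 387.1801: forward overpriced → cash-and-carry (borrow at r, buy the stock and collect the dividends, short the forward).
Profit at T = |F_mkt − F*| = |402.95 − 387.1801| = ₹15.77 per share

₹15.77 per share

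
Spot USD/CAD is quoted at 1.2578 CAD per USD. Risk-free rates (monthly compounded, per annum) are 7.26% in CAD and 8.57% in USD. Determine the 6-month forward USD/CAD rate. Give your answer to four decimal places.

1.2496

By covered interest parity, F = S · (1+r_CAD/12)^(12T) / (1+r_USD/12)^(12T)
= 1.2578 × 1.036853 / 1.043622 = 1.2578 × 0.993514
F = 1.2496 CAD per USD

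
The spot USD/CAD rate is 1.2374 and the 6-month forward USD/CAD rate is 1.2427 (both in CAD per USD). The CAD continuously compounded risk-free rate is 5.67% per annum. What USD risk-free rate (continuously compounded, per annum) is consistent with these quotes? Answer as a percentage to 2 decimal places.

4.82%

F = S·e^((r_CAD − r_USD)T) ⇒ r_USD = r_CAD − ln(F/S)/T
ln(1.2427/1.2374) = 0.004274; /(6/12) = 0.008548
r_USD = 0.0567 − 0.008548 = 0.048152
r_USD = 4.82%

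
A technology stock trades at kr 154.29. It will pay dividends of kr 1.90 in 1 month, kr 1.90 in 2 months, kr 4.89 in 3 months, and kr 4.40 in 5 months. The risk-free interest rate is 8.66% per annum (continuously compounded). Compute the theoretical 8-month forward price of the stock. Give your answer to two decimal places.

kr 149.91

PV(dividends) I = 1.90·e^(−0.0866·1/12) + 1.90·e^(−0.0866·2/12) + 4.89·e^(−0.0866·3/12) + 4.40·e^(−0.0866·5/12)
I = 1.8863 + 1.8728 + 4.7853 + 4.2441 = 12.7885
F = (S − I)·e^(rT) = (154.29 − 12.7885) · e^(0.0866·8/12)
= 141.5015 · e^0.057733 = 141.5015 × 1.059432 = kr 149.91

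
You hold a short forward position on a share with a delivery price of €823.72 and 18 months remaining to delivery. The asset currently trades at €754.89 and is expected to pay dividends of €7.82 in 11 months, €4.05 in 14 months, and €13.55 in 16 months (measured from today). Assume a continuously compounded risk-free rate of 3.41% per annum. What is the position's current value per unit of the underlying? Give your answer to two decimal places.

€52.18

PV(remaining dividends) I = 7.82·e^(−0.0341·11/12) + 4.05·e^(−0.0341·14/12) + 13.55·e^(−0.0341·16/12) = 24.4191
Current forward F = (S − I)·e^(rT) = (754.89 − 24.4191)·e^(0.0341·18/12) = 730.4709 × 1.052481 = 768.8067
Value (long) = (F − K)·e^(−rT) = (768.8067 − 823.72) × 0.950136 = -52.1751
Short position value = −(long value) = €52.18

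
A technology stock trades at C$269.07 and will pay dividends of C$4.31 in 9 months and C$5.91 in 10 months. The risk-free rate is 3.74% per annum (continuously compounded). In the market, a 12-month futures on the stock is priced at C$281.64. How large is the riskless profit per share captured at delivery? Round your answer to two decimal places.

PV(dividends) I = 4.31·e^(−0.0374·9/12) + 5.91·e^(−0.0374·10/12) = 9.9194
Fair futures F* = (S − I)·e^(rT) = (269.07 − 9.9194)·e^0.037400 = 259.1506 × 1.038108 = 269.0263
Market C$281.64 > fair 269.0263: forward overpriced → cash-and-carry (borrow at r, buy the stock and collect the dividends, short the forward).
Profit at T = |F_mkt − F*| = |281.64 − 269.0263| = C$12.61 per share

C$12.61 per share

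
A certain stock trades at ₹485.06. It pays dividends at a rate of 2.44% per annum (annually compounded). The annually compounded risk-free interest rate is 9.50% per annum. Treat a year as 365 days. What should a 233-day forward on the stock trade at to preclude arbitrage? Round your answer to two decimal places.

F = S · (1+r)^T / (1+q)^T
= 485.06 × 1.059645 / 1.015508 = 485.06 × 1.043463
F = ₹506.14

₹506.14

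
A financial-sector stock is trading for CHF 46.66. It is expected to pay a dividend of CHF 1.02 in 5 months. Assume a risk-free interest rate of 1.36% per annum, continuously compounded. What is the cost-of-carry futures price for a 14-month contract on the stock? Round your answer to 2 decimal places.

PV(dividends) I = 1.02·e^(−0.0136·5/12)
I = 1.0142
F = (S − I)·e^(rT) = (46.66 − 1.0142) · e^(0.0136·14/12)
= 45.6458 · e^0.015867 = 45.6458 × 1.015994 = CHF 46.38

CHF 46.38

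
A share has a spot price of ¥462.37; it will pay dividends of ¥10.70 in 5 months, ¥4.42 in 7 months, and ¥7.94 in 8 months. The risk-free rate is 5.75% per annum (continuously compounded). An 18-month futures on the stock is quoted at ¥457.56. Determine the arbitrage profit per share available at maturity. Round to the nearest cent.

¥22.08 per share

PV(dividends) I = 10.70·e^(−0.0575·5/12) + 4.42·e^(−0.0575·7/12) + 7.94·e^(−0.0575·8/12) = 22.3623
Fair futures F* = (S − I)·e^(rT) = (462.37 − 22.3623)·e^0.086250 = 440.0077 × 1.090079 = 479.6432
Market ¥457.56 < fair 479.6432: forward underpriced → reverse cash-and-carry (short the stock, invest proceeds at r, pay the dividends, go long the forward).
Profit at T = |F_mkt − F*| = |457.56 − 479.6432| = ¥22.08 per share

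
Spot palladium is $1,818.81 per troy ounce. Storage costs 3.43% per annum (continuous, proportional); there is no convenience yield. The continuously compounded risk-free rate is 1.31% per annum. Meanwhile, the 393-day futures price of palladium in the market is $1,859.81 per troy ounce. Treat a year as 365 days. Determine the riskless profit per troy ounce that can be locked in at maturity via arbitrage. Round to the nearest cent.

$54.23 per troy ounce

Fair futures: F* = S·e^(carry·T), with carry = (r + u) = 0.0131 + 0.0343 = 0.0474
F* = 1818.81 · e^(0.0474 × 393/365) = 1818.81 · e^0.05103616 = 1818.81 × 1.05236095 = $1914.0446
Market $1859.81 < fair $1914.0446: forward underpriced → reverse cash-and-carry (short spot, go long the forward).
At maturity, profit = |F_mkt − F*| = |1859.81 − 1914.0446| = $54.23 per troy ounce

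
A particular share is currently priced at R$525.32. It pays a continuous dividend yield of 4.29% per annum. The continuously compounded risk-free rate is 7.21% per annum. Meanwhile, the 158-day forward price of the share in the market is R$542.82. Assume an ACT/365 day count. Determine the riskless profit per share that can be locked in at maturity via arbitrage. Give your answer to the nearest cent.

R$10.82 per share

Fair forward: F* = S·e^(carry·T), with carry = (r − q) = 0.0721 − 0.0429 = 0.0292
F* = 525.32 · e^(0.0292 × 158/365) = 525.32 · e^0.012640 = 525.32 × 1.012720 = R$532.0021
Market R$542.82 > fair R$532.0021: forward overpriced → cash-and-carry (buy spot, short the forward).
At maturity, profit = |F_mkt − F*| = |542.82 − 532.0021| = R$10.82 per share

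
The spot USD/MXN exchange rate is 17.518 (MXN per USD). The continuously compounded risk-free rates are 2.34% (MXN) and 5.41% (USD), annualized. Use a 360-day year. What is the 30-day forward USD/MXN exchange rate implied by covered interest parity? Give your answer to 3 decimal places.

F = S·e^((r_MXN − r_USD)T) = 17.518 · e^((0.0234 − 0.0541) × 30/360)
= 17.518 · e^-0.002558 = 17.518 × 0.997445
F = 17.473 MXN per USD

17.473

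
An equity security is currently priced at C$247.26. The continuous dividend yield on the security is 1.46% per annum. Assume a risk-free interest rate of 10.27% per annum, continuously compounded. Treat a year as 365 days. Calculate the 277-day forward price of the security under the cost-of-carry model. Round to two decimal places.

C$264.36

F = S·e^((r − q)T) = 247.26 · e^((0.1027 − 0.0146) × 277/365)
= 247.26 · e^0.066859 = 247.26 × 1.069145
F = C$264.36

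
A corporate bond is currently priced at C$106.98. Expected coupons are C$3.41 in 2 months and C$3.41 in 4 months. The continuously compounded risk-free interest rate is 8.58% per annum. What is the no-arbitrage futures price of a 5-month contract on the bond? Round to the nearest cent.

PV(coupons) I = 3.41·e^(−0.0858·2/12) + 3.41·e^(−0.0858·4/12)
I = 3.3616 + 3.3139 = 6.6755
F = (S − I)·e^(rT) = (106.98 − 6.6755) · e^(0.0858·5/12)
= 100.3045 · e^0.035750 = 100.3045 × 1.036397 = C$103.96

C$103.96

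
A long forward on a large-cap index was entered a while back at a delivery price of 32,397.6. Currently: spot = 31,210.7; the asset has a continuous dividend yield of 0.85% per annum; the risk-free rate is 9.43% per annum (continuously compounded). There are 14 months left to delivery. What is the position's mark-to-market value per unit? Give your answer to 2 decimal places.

Current fair forward for the remaining 14 months: F = S·e^((r − q)·T), (r − q) = 0.0943 − 0.0085 = 0.0858
F = 31210.7 · e^(0.0858 × 14/12) = 31210.7 × 1.10528144 = 34496.6074
Value of long forward = (F − K)·e^(−rT) = (34496.6074 − 32397.6) · e^(−0.0943·14/12)
= 2099.0074 × 0.89581920 = 1880.33

1880.33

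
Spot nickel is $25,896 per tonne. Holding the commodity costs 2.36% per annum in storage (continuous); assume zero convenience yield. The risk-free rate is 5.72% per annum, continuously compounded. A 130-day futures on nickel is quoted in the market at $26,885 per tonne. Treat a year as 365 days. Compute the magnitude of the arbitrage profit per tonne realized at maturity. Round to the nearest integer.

$233 per tonne

Fair futures: F* = S·e^(carry·T), with carry = (r + u) = 0.0572 + 0.0236 = 0.0808
F* = 25896 · e^(0.0808 × 130/365) = 25896 · e^0.028778 = 25896 × 1.029196 = $26652.0596
Market $26885 > fair $26652.0596: forward overpriced → cash-and-carry (buy spot, short the forward).
At maturity, profit = |F_mkt − F*| = |26885 − 26652.0596| = $233 per tonne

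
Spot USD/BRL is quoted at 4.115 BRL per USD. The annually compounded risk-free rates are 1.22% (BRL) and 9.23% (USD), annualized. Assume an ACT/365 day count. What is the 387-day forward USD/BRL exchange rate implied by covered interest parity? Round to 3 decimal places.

3.796

By covered interest parity, F = S · (1+r_BRL)^T / (1+r_USD)^T
= 4.115 × 1.012940 / 1.098128 = 4.115 × 0.922424
F = 3.796 BRL per USD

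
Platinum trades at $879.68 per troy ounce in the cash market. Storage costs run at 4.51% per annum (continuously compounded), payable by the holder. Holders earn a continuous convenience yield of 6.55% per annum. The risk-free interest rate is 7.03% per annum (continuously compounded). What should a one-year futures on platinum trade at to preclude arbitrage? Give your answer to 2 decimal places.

$924.69 per troy ounce

Net carry = r + u − y = 0.0703 + 0.0451 − 0.0655 = 0.0499
F = S·e^((r+u−y)T) = 879.68 · e^(0.0499 × 12/12) = 879.68 · e^0.049900
= 879.68 × 1.051166 = $924.69 per troy ounce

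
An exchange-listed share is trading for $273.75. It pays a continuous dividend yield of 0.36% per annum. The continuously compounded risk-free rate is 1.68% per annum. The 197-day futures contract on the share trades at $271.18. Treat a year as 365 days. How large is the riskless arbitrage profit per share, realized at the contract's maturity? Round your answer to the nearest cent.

Fair futures: F* = S·e^(carry·T), with carry = (r − q) = 0.0168 − 0.0036 = 0.0132
F* = 273.75 · e^(0.0132 × 197/365) = 273.75 · e^0.007124 = 273.75 × 1.007149 = $275.7070
Market $271.18 < fair $275.7070: forward underpriced → reverse cash-and-carry (short spot, go long the forward).
At maturity, profit = |F_mkt − F*| = |271.18 − 275.7070| = $4.53 per share

$4.53 per share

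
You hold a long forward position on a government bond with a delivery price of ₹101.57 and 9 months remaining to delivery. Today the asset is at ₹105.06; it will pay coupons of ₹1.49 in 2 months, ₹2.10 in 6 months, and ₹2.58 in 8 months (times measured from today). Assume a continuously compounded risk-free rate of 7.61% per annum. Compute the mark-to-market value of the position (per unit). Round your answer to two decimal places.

PV(remaining coupons) I = 1.49·e^(−0.0761·2/12) + 2.10·e^(−0.0761·6/12) + 2.58·e^(−0.0761·8/12) = 5.9452
Current forward F = (S − I)·e^(rT) = (105.06 − 5.9452)·e^(0.0761·9/12) = 99.1148 × 1.058735 = 104.9363
Value (long) = (F − K)·e^(−rT) = (104.9363 − 101.57) × 0.944523 = 3.1795
Value = ₹3.18

₹3.18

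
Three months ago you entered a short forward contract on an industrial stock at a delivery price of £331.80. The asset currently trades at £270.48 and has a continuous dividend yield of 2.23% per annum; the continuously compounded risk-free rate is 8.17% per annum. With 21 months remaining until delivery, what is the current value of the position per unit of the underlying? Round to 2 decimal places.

£27.47

Current fair forward for the remaining 21 months: F = S·e^((r − q)·T), (r − q) = 0.0817 − 0.0223 = 0.0594
F = 270.48 · e^(0.0594 × 21/12) = 270.48 × 1.109545 = 300.1097
Value of long forward = (F − K)·e^(−rT) = (300.1097 − 331.80) · e^(−0.0817·21/12)
= -31.6903 × 0.866776 = -27.47
Short position value = −(long value) = £27.47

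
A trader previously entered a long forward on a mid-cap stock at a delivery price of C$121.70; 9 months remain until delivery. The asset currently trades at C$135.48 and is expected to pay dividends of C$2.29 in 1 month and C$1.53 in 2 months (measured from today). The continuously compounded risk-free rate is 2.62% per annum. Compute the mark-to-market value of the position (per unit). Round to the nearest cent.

C$12.34

PV(remaining dividends) I = 2.29·e^(−0.0262·1/12) + 1.53·e^(−0.0262·2/12) = 3.8083
Current forward F = (S − I)·e^(rT) = (135.48 − 3.8083)·e^(0.0262·9/12) = 131.6717 × 1.019844 = 134.2846
Value (long) = (F − K)·e^(−rT) = (134.2846 − 121.70) × 0.980542 = 12.3397
Value = C$12.34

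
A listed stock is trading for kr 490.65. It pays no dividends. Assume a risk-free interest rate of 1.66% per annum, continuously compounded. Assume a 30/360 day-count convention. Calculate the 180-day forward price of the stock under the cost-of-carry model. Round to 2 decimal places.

F = S·e^(rT) = 490.65 · e^(0.0166 × 180/360)
= 490.65 · e^0.008300 = 490.65 × 1.008335
F = kr 494.74

kr 494.74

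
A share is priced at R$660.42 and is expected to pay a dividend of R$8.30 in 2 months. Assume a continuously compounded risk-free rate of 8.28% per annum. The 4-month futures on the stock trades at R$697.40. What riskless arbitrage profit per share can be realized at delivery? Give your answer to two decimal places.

R$26.91 per share

PV(dividends) I = 8.30·e^(−0.0828·2/12) = 8.1862
Fair futures F* = (S − I)·e^(rT) = (660.42 − 8.1862)·e^0.027600 = 652.2338 × 1.027984 = 670.4859
Market R$697.40 > fair 670.4859: forward overpriced → cash-and-carry (borrow at r, buy the stock and collect the dividends, short the forward).
Profit at T = |F_mkt − F*| = |697.40 − 670.4859| = R$26.91 per share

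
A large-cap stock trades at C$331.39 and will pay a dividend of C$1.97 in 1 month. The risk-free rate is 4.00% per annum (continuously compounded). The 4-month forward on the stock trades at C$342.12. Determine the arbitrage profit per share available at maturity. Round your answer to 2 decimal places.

C$8.27 per share

PV(dividends) I = 1.97·e^(−0.0400·1/12) = 1.9634
Fair forward F* = (S − I)·e^(rT) = (331.39 − 1.9634)·e^0.013333 = 329.4266 × 1.013422 = 333.8482
Market C$342.12 > fair 333.8482: forward overpriced → cash-and-carry (borrow at r, buy the stock and collect the dividends, short the forward).
Profit at T = |F_mkt − F*| = |342.12 − 333.8482| = C$8.27 per share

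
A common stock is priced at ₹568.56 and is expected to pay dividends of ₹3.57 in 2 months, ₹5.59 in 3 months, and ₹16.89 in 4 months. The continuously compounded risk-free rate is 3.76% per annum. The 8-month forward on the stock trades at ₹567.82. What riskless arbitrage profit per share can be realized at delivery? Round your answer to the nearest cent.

₹11.25 per share

PV(dividends) I = 3.57·e^(−0.0376·2/12) + 5.59·e^(−0.0376·3/12) + 16.89·e^(−0.0376·4/12) = 25.7650
Fair forward F* = (S − I)·e^(rT) = (568.56 − 25.7650)·e^0.025067 = 542.7950 × 1.025384 = 556.5733
Market ₹567.82 > fair 556.5733: forward overpriced → cash-and-carry (borrow at r, buy the stock and collect the dividends, short the forward).
Profit at T = |F_mkt − F*| = |567.82 − 556.5733| = ₹11.25 per share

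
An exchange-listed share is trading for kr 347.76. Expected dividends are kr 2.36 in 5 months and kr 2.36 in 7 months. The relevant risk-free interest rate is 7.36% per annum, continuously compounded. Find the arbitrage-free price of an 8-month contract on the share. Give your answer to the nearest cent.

kr 360.47

PV(dividends) I = 2.36·e^(−0.0736·5/12) + 2.36·e^(−0.0736·7/12)
I = 2.2887 + 2.2608 = 4.5495
F = (S − I)·e^(rT) = (347.76 − 4.5495) · e^(0.0736·8/12)
= 343.2105 · e^0.049067 = 343.2105 × 1.050291 = kr 360.47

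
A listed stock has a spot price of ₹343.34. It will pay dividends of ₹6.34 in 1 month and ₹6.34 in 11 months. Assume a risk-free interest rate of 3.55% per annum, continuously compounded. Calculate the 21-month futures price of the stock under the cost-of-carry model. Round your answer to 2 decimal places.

PV(dividends) I = 6.34·e^(−0.0355·1/12) + 6.34·e^(−0.0355·11/12)
I = 6.3213 + 6.1370 = 12.4583
F = (S − I)·e^(rT) = (343.34 − 12.4583) · e^(0.0355·21/12)
= 330.8817 · e^0.062125 = 330.8817 × 1.064095 = ₹352.09

₹352.09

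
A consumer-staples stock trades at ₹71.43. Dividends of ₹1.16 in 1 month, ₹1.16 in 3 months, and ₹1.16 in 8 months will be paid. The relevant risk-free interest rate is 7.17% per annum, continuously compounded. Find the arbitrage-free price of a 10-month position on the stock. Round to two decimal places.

₹72.22

PV(dividends) I = 1.16·e^(−0.0717·1/12) + 1.16·e^(−0.0717·3/12) + 1.16·e^(−0.0717·8/12)
I = 1.1531 + 1.1394 + 1.1059 = 3.3984
F = (S − I)·e^(rT) = (71.43 − 3.3984) · e^(0.0717·10/12)
= 68.0316 · e^0.059750 = 68.0316 × 1.061571 = ₹72.22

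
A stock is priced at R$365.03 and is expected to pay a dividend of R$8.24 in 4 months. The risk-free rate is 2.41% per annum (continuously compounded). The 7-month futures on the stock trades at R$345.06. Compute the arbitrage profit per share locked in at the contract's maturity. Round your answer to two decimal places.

PV(dividends) I = 8.24·e^(−0.0241·4/12) = 8.1741
Fair futures F* = (S − I)·e^(rT) = (365.03 − 8.1741)·e^0.014058 = 356.8559 × 1.014157 = 361.9079
Market R$345.06 < fair 361.9079: forward underpriced → reverse cash-and-carry (short the stock, invest proceeds at r, pay the dividends, go long the forward).
Profit at T = |F_mkt − F*| = |345.06 − 361.9079| = R$16.85 per share

R$16.85 per share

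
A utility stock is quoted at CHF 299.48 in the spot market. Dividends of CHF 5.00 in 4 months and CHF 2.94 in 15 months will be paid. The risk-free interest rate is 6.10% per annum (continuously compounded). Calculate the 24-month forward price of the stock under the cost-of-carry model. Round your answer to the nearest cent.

PV(dividends) I = 5.00·e^(−0.0610·4/12) + 2.94·e^(−0.0610·15/12)
I = 4.8994 + 2.7242 = 7.6236
F = (S − I)·e^(rT) = (299.48 − 7.6236) · e^(0.0610·24/12)
= 291.8564 · e^0.122000 = 291.8564 × 1.129754 = CHF 329.73

CHF 329.73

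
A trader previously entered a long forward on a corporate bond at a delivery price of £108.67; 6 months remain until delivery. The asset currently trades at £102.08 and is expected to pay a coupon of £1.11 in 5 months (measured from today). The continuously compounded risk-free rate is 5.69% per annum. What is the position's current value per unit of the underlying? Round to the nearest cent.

PV(remaining coupons) I = 1.11·e^(−0.0569·5/12) = 1.0840
Current forward F = (S − I)·e^(rT) = (102.08 − 1.0840)·e^(0.0569·6/12) = 100.9960 × 1.028859 = 103.9106
Value (long) = (F − K)·e^(−rT) = (103.9106 − 108.67) × 0.971951 = -4.6259
Value = -£4.63

-£4.63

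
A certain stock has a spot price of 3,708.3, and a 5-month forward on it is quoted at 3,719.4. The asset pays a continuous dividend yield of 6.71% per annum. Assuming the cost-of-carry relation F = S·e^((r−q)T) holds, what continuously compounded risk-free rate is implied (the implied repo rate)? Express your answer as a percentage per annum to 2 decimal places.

From F = S·e^((r−q)T): (r − q) = ln(F/S)/T
ln(3719.4/3708.3) = ln(1.002993) = 0.002989
(r − q) = 0.002989 / (5/12) = 0.007174
r = ln(F/S)/T + q = 0.007174 + 0.0671 = 0.074274
r = 7.43%

7.43%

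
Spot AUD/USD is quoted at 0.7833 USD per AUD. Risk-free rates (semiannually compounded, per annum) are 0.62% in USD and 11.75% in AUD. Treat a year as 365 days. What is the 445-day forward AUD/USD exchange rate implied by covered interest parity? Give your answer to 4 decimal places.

By covered interest parity, F = S · (1+r_USD/2)^(2T) / (1+r_AUD/2)^(2T)
= 0.7833 × 1.007576 / 1.149358 = 0.7833 × 0.876642
F = 0.6867 USD per AUD

0.6867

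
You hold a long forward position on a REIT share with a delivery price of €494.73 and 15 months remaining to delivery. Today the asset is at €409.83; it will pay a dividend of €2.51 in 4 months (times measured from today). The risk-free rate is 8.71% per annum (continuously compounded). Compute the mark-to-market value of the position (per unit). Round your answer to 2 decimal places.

PV(remaining dividends) I = 2.51·e^(−0.0871·4/12) = 2.4382
Current forward F = (S − I)·e^(rT) = (409.83 − 2.4382)·e^(0.0871·15/12) = 407.3918 × 1.115023 = 454.2512
Value (long) = (F − K)·e^(−rT) = (454.2512 − 494.73) × 0.896843 = -36.3031
Value = -€36.30

-€36.30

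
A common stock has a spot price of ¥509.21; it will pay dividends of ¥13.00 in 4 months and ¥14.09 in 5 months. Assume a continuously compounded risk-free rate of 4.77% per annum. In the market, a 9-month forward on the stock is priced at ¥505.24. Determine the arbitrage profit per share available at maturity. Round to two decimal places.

¥5.06 per share

PV(dividends) I = 13.00·e^(−0.0477·4/12) + 14.09·e^(−0.0477·5/12) = 26.6077
Fair forward F* = (S − I)·e^(rT) = (509.21 − 26.6077)·e^0.035775 = 482.6023 × 1.036423 = 500.1801
Market ¥505.24 > fair 500.1801: forward overpriced → cash-and-carry (borrow at r, buy the stock and collect the dividends, short the forward).
Profit at T = |F_mkt − F*| = |505.24 − 500.1801| = ¥5.06 per share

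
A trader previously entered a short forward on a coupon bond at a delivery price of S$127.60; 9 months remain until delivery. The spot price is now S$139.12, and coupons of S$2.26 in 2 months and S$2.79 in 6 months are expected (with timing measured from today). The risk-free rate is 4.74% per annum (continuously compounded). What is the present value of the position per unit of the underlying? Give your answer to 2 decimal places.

PV(remaining coupons) I = 2.26·e^(−0.0474·2/12) + 2.79·e^(−0.0474·6/12) = 4.9669
Current forward F = (S − I)·e^(rT) = (139.12 − 4.9669)·e^(0.0474·9/12) = 134.1531 × 1.036189 = 139.0080
Value (long) = (F − K)·e^(−rT) = (139.0080 − 127.60) × 0.965074 = 11.0096
Short position value = −(long value) = -S$11.01

-S$11.01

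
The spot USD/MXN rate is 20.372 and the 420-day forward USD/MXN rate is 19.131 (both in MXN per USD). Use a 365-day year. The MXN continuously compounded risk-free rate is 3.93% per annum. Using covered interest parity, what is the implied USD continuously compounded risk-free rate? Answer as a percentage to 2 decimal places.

9.39%

F = S·e^((r_MXN − r_USD)T) ⇒ r_USD = r_MXN − ln(F/S)/T
ln(19.131/20.372) = -0.062851; /(420/365) = -0.054621
r_USD = 0.0393 + 0.054621 = 0.093921
r_USD = 9.39%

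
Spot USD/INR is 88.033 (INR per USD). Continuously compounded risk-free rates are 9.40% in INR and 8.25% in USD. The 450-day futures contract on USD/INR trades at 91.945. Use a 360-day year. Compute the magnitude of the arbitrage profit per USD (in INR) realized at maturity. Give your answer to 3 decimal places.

2.637 per USD (in INR)

Fair futures: F* = S·e^(carry·T), with carry = (r_INR − r_USD) = 0.0940 − 0.0825 = 0.0115
F* = 88.033 · e^(0.0115 × 450/360) = 88.033 · e^0.014375 = 88.033 × 1.014479 = 89.3076
Market 91.945 > fair 89.3076: forward overpriced → cash-and-carry (buy spot, short the forward).
At maturity, profit = |F_mkt − F*| = |91.945 − 89.3076| = 2.637 per USD (in INR)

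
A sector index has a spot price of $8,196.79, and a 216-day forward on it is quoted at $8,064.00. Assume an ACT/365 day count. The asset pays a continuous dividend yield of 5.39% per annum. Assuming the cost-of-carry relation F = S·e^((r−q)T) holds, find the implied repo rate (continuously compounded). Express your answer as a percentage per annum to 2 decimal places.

From F = S·e^((r−q)T): (r − q) = ln(F/S)/T
ln(8064.00/8196.79) = ln(0.983800) = -0.016333
(r − q) = -0.016333 / (216/365) = -0.027600
r = ln(F/S)/T + q = -0.027600 + 0.0539 = 0.026300
r = 2.63%

2.63%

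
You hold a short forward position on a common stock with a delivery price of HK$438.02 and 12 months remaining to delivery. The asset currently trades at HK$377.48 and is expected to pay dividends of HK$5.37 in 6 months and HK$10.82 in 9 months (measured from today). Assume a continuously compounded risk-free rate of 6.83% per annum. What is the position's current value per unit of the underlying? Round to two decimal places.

HK$47.09

PV(remaining dividends) I = 5.37·e^(−0.0683·6/12) + 10.82·e^(−0.0683·9/12) = 15.4694
Current forward F = (S − I)·e^(rT) = (377.48 − 15.4694)·e^(0.0683·12/12) = 362.0106 × 1.070686 = 387.5997
Value (long) = (F − K)·e^(−rT) = (387.5997 − 438.02) × 0.933980 = -47.0916
Short position value = −(long value) = HK$47.09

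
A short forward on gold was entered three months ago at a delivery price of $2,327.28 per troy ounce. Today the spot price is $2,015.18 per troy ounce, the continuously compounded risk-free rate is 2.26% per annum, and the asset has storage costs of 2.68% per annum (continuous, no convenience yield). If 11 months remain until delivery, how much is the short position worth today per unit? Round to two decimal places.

Current fair forward for the remaining 11 months: F = S·e^((r + u)·T), (r + u) = 0.0226 + 0.0268 = 0.0494
F = 2015.18 · e^(0.0494 × 11/12) = 2015.18 × 1.04632428 = 2108.5318
Value of long forward = (F − K)·e^(−rT) = (2108.5318 − 2327.28) · e^(−0.0226·11/12)
= -218.7482 × 0.97949645 = -214.26
Short position value = −(long value) = $214.26

$214.26 per troy ounce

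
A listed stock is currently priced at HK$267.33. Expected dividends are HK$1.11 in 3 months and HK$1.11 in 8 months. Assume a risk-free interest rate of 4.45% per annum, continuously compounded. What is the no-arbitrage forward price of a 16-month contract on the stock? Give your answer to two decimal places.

HK$281.36

PV(dividends) I = 1.11·e^(−0.0445·3/12) + 1.11·e^(−0.0445·8/12)
I = 1.0977 + 1.0776 = 2.1753
F = (S − I)·e^(rT) = (267.33 − 2.1753) · e^(0.0445·16/12)
= 265.1547 · e^0.059333 = 265.1547 × 1.061129 = HK$281.36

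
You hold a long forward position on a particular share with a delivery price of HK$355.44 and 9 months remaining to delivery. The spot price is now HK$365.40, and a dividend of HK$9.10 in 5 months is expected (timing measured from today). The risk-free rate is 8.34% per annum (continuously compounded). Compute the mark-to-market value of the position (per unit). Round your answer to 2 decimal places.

PV(remaining dividends) I = 9.10·e^(−0.0834·5/12) = 8.7892
Current forward F = (S − I)·e^(rT) = (365.40 − 8.7892)·e^(0.0834·9/12) = 356.6108 × 1.064548 = 379.6293
Value (long) = (F − K)·e^(−rT) = (379.6293 − 355.44) × 0.939366 = 22.7226
Value = HK$22.72

HK$22.72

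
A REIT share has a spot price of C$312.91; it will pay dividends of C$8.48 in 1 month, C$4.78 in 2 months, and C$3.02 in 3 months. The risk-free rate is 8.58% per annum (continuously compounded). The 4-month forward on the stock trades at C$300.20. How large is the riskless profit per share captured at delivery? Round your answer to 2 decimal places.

PV(dividends) I = 8.48·e^(−0.0858·1/12) + 4.78·e^(−0.0858·2/12) + 3.02·e^(−0.0858·3/12) = 16.0876
Fair forward F* = (S − I)·e^(rT) = (312.91 − 16.0876)·e^0.028600 = 296.8224 × 1.029013 = 305.4341
Market C$300.20 < fair 305.4341: forward underpriced → reverse cash-and-carry (short the stock, invest proceeds at r, pay the dividends, go long the forward).
Profit at T = |F_mkt − F*| = |300.20 − 305.4341| = C$5.23 per share

C$5.23 per share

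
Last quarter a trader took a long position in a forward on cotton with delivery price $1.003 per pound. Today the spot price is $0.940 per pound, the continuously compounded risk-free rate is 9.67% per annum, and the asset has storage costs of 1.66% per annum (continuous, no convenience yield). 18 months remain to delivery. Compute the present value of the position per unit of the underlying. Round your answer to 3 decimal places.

$0.096 per pound

Current fair forward for the remaining 18 months: F = S·e^((r + u)·T), (r + u) = 0.0967 + 0.0166 = 0.1133
F = 0.940 · e^(0.1133 × 18/12) = 0.940 × 1.185246 = 1.1141
Value of long forward = (F − K)·e^(−rT) = (1.1141 − 1.003) · e^(−0.0967·18/12)
= 0.1111 × 0.864979 = 0.096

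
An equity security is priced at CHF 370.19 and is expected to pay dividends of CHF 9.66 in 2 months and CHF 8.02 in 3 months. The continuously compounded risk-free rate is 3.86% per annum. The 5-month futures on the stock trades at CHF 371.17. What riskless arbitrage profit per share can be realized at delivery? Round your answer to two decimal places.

CHF 12.80 per share

PV(dividends) I = 9.66·e^(−0.0386·2/12) + 8.02·e^(−0.0386·3/12) = 17.5410
Fair futures F* = (S − I)·e^(rT) = (370.19 − 17.5410)·e^0.016083 = 352.6490 × 1.016213 = 358.3665
Market CHF 371.17 > fair 358.3665: forward overpriced → cash-and-carry (borrow at r, buy the stock and collect the dividends, short the forward).
Profit at T = |F_mkt − F*| = |371.17 − 358.3665| = CHF 12.80 per share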